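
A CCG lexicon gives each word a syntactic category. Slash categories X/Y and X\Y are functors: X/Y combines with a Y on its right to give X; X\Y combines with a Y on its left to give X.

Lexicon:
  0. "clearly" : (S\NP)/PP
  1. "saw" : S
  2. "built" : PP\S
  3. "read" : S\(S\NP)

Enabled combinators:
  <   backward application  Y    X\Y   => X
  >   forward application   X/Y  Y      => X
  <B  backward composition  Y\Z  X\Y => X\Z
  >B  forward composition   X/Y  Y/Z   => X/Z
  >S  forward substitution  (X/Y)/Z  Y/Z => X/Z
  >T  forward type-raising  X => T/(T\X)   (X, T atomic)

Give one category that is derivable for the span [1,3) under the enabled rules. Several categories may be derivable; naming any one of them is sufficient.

[0,4] S   <
  [0,3] S\NP   >
    [0,1] "clearly" : (S\NP)/PP
    [1,3] PP   >
      [1,2] PP/(PP\S)   >T
        [1,2] "saw" : S
      [2,3] "built" : PP\S
  [3,4] "read" : S\(S\NP)

PP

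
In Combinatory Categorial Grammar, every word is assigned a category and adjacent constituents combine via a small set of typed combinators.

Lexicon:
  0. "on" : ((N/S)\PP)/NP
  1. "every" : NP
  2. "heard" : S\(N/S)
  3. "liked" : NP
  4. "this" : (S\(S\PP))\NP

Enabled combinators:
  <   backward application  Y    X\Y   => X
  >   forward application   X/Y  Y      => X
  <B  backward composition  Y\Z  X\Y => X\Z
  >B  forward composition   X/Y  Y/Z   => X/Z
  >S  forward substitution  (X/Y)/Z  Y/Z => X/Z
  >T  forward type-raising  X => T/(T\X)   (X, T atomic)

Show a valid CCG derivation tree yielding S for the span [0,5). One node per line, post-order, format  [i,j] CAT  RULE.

[0,5] S   <
  [0,3] S\PP   <B
    [0,2] (N/S)\PP   >
      [0,1] "on" : ((N/S)\PP)/NP
      [1,2] "every" : NP
    [2,3] "heard" : S\(N/S)
  [3,5] S\(S\PP)   <
    [3,4] "liked" : NP
    [4,5] "this" : (S\(S\PP))\NP

[0,1] ((N/S)\PP)/NP  lex  "on"
[1,2] NP  lex  "every"
[0,2] (N/S)\PP  >  k=1
[2,3] S\(N/S)  lex  "heard"
[0,3] S\PP  <B  k=2
[3,4] NP  lex  "liked"
[4,5] (S\(S\PP))\NP  lex  "this"
[3,5] S\(S\PP)  <  k=4
[0,5] S  <  k=3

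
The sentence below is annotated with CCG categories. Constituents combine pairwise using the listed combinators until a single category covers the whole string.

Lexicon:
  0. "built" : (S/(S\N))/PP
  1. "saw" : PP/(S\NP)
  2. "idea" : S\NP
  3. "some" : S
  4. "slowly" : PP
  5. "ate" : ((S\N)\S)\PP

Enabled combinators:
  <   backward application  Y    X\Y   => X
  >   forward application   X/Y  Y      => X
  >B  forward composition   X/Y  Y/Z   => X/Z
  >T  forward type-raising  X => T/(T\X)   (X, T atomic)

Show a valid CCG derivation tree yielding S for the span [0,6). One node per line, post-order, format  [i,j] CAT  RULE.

[0,6] S   >
  [0,3] S/(S\N)   >
    [0,1] "built" : (S/(S\N))/PP
    [1,3] PP   >
      [1,2] "saw" : PP/(S\NP)
      [2,3] "idea" : S\NP
  [3,6] S\N   <
    [3,4] "some" : S
    [4,6] (S\N)\S   <
      [4,5] "slowly" : PP
      [5,6] "ate" : ((S\N)\S)\PP

[0,1] (S/(S\N))/PP  lex  "built"
[1,2] PP/(S\NP)  lex  "saw"
[2,3] S\NP  lex  "idea"
[1,3] PP  >  k=2
[0,3] S/(S\N)  >  k=1
[3,4] S  lex  "some"
[4,5] PP  lex  "slowly"
[5,6] ((S\N)\S)\PP  lex  "ate"
[4,6] (S\N)\S  <  k=5
[3,6] S\N  <  k=4
[0,6] S  >  k=3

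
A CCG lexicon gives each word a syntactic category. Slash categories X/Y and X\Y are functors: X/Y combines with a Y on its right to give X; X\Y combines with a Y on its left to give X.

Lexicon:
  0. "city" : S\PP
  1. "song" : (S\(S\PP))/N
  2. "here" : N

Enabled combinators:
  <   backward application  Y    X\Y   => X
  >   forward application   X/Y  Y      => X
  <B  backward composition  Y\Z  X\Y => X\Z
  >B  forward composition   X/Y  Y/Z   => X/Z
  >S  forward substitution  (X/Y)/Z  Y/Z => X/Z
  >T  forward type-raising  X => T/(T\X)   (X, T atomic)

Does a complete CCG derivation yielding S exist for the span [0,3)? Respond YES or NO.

[0,3] S   <
  [0,1] "city" : S\PP
  [1,3] S\(S\PP)   >
    [1,2] "song" : (S\(S\PP))/N
    [2,3] "here" : N

YES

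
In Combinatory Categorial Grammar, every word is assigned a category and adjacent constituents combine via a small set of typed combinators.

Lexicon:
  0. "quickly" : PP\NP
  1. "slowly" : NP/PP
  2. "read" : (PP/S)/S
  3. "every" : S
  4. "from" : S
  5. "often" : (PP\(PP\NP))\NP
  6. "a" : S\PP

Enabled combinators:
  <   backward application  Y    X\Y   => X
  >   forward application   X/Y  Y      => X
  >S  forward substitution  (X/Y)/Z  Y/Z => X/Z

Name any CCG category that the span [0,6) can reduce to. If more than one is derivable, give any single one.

PP

[0,7] S   <
  [0,6] PP   <
    [0,1] "quickly" : PP\NP
    [1,6] PP\(PP\NP)   <
      [1,5] NP   >
        [1,2] "slowly" : NP/PP
        [2,5] PP   >
          [2,4] PP/S   >
            [2,3] "read" : (PP/S)/S
            [3,4] "every" : S
          [4,5] "from" : S
      [5,6] "often" : (PP\(PP\NP))\NP
  [6,7] "a" : S\PP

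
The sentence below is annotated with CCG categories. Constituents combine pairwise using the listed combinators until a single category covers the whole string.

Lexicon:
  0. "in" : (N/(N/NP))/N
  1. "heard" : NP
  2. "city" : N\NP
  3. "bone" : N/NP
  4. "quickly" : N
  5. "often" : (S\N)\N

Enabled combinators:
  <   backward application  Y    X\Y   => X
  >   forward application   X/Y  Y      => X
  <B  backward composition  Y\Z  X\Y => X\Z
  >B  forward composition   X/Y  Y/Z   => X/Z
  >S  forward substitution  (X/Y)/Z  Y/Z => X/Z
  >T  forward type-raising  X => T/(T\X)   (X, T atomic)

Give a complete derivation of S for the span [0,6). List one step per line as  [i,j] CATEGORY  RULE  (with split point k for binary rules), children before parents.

[0,6] S   <
  [0,4] N   >
    [0,3] N/(N/NP)   >
      [0,1] "in" : (N/(N/NP))/N
      [1,3] N   <
        [1,2] "heard" : NP
        [2,3] "city" : N\NP
    [3,4] "bone" : N/NP
  [4,6] S\N   <
    [4,5] "quickly" : N
    [5,6] "often" : (S\N)\N

[0,1] (N/(N/NP))/N  lex  "in"
[1,2] NP  lex  "heard"
[2,3] N\NP  lex  "city"
[1,3] N  <  k=2
[0,3] N/(N/NP)  >  k=1
[3,4] N/NP  lex  "bone"
[0,4] N  >  k=3
[4,5] N  lex  "quickly"
[5,6] (S\N)\N  lex  "often"
[4,6] S\N  <  k=5
[0,6] S  <  k=4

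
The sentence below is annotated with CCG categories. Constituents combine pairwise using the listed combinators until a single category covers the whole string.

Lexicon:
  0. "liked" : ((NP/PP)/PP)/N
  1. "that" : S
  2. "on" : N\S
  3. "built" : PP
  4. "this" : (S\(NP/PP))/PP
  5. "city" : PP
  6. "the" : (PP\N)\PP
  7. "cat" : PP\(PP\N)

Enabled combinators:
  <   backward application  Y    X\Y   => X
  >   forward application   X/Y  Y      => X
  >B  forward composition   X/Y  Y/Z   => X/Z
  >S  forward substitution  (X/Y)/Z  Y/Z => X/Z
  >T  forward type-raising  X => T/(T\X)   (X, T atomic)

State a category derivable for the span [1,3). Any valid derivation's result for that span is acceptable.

N

[0,8] S   <
  [0,4] NP/PP   >
    [0,3] (NP/PP)/PP   >
      [0,1] "liked" : ((NP/PP)/PP)/N
      [1,3] N   >
        [1,2] N/(N\S)   >T
          [1,2] "that" : S
        [2,3] "on" : N\S
    [3,4] "built" : PP
  [4,8] S\(NP/PP)   >
    [4,5] "this" : (S\(NP/PP))/PP
    [5,8] PP   <
      [5,7] PP\N   <
        [5,6] "city" : PP
        [6,7] "the" : (PP\N)\PP
      [7,8] "cat" : PP\(PP\N)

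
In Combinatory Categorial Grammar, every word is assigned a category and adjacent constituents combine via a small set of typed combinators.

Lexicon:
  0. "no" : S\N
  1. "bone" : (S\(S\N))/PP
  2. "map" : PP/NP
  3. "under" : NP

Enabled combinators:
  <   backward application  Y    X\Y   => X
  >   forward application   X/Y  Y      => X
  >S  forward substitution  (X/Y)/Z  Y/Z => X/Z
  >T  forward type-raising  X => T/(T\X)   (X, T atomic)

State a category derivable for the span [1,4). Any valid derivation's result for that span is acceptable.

S\(S\N)

[0,4] S   <
  [0,1] "no" : S\N
  [1,4] S\(S\N)   >
    [1,2] "bone" : (S\(S\N))/PP
    [2,4] PP   >
      [2,3] "map" : PP/NP
      [3,4] "under" : NP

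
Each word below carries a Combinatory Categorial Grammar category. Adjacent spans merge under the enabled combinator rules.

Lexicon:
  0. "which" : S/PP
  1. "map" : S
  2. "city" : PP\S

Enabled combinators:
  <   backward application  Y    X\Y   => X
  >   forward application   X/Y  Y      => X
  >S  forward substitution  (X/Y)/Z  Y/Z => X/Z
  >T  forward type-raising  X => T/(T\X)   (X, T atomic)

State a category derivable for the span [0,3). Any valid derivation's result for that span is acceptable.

S

[0,3] S   >
  [0,1] "which" : S/PP
  [1,3] PP   <
    [1,2] "map" : S
    [2,3] "city" : PP\S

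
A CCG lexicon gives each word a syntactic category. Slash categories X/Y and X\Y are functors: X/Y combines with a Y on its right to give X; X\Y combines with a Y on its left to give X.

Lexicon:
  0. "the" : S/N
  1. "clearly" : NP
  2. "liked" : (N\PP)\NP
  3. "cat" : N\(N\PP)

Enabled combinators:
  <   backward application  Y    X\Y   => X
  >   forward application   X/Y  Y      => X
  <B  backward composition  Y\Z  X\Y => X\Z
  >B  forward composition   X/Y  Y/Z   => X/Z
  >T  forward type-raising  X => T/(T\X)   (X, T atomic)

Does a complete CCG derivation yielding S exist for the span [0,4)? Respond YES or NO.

[0,4] S   >
  [0,1] "the" : S/N
  [1,4] N   <
    [1,2] "clearly" : NP
    [2,4] N\NP   <B
      [2,3] "liked" : (N\PP)\NP
      [3,4] "cat" : N\(N\PP)

YES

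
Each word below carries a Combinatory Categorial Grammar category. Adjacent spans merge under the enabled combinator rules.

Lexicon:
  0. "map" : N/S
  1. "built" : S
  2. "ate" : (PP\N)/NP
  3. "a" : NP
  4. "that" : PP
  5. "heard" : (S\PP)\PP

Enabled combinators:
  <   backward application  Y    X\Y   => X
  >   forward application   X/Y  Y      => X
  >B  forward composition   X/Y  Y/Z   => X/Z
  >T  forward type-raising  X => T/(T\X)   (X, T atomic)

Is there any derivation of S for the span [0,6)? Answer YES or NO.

[0,6] S   <
  [0,4] PP   <
    [0,2] N   >
      [0,1] "map" : N/S
      [1,2] "built" : S
    [2,4] PP\N   >
      [2,3] "ate" : (PP\N)/NP
      [3,4] "a" : NP
  [4,6] S\PP   <
    [4,5] "that" : PP
    [5,6] "heard" : (S\PP)\PP

YES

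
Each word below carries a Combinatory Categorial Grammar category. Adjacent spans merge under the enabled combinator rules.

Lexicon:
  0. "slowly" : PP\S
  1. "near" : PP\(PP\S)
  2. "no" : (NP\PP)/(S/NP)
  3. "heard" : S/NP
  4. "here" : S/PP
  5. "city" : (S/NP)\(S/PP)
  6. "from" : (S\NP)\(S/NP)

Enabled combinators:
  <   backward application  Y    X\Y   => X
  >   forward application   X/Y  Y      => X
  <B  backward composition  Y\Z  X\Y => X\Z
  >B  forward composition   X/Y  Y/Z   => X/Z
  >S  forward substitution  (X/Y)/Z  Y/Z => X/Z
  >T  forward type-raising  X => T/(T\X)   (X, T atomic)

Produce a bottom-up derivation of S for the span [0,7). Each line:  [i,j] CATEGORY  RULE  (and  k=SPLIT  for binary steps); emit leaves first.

[0,7] S   <
  [0,4] NP   <
    [0,2] PP   <
      [0,1] "slowly" : PP\S
      [1,2] "near" : PP\(PP\S)
    [2,4] NP\PP   >
      [2,3] "no" : (NP\PP)/(S/NP)
      [3,4] "heard" : S/NP
  [4,7] S\NP   <
    [4,6] S/NP   <
      [4,5] "here" : S/PP
      [5,6] "city" : (S/NP)\(S/PP)
    [6,7] "from" : (S\NP)\(S/NP)

[0,1] PP\S  lex  "slowly"
[1,2] PP\(PP\S)  lex  "near"
[0,2] PP  <  k=1
[2,3] (NP\PP)/(S/NP)  lex  "no"
[3,4] S/NP  lex  "heard"
[2,4] NP\PP  >  k=3
[0,4] NP  <  k=2
[4,5] S/PP  lex  "here"
[5,6] (S/NP)\(S/PP)  lex  "city"
[4,6] S/NP  <  k=5
[6,7] (S\NP)\(S/NP)  lex  "from"
[4,7] S\NP  <  k=6
[0,7] S  <  k=4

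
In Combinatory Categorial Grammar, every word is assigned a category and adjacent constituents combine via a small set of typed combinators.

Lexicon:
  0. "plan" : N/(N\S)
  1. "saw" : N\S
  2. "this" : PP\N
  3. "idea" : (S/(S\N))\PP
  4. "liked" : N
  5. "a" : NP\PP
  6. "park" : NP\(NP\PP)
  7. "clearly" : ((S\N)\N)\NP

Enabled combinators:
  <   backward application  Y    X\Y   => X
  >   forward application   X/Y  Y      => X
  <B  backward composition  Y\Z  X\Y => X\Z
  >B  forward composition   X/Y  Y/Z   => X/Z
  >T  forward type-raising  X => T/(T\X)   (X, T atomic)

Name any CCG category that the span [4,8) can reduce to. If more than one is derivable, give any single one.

S\N

[0,8] S   >
  [0,4] S/(S\N)   <
    [0,3] PP   <
      [0,2] N   >
        [0,1] "plan" : N/(N\S)
        [1,2] "saw" : N\S
      [2,3] "this" : PP\N
    [3,4] "idea" : (S/(S\N))\PP
  [4,8] S\N   <
    [4,5] "liked" : N
    [5,8] (S\N)\N   <
      [5,7] NP   <
        [5,6] "a" : NP\PP
        [6,7] "park" : NP\(NP\PP)
      [7,8] "clearly" : ((S\N)\N)\NP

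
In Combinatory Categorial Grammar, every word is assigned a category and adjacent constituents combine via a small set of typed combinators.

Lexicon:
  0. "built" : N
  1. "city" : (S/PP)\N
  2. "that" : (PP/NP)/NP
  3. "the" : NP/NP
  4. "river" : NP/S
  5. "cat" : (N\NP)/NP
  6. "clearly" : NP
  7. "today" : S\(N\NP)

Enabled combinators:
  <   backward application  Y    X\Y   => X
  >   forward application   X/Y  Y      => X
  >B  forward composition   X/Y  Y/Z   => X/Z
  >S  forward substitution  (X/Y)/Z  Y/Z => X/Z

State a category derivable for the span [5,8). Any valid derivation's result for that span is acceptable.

S

[0,8] S   >
  [0,4] S/NP   >B
    [0,2] S/PP   <
      [0,1] "built" : N
      [1,2] "city" : (S/PP)\N
    [2,4] PP/NP   >S
      [2,3] "that" : (PP/NP)/NP
      [3,4] "the" : NP/NP
  [4,8] NP   >
    [4,5] "river" : NP/S
    [5,8] S   <
      [5,7] N\NP   >
        [5,6] "cat" : (N\NP)/NP
        [6,7] "clearly" : NP
      [7,8] "today" : S\(N\NP)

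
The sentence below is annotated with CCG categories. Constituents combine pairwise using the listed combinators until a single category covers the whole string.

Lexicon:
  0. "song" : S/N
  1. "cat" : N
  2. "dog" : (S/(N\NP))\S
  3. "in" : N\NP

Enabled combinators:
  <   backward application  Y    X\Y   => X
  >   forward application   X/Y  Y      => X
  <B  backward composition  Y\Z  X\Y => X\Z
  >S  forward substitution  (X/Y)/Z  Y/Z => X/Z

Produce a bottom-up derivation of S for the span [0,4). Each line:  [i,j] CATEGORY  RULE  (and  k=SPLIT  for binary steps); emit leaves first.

[0,4] S   >
  [0,3] S/(N\NP)   <
    [0,2] S   >
      [0,1] "song" : S/N
      [1,2] "cat" : N
    [2,3] "dog" : (S/(N\NP))\S
  [3,4] "in" : N\NP

[0,1] S/N  lex  "song"
[1,2] N  lex  "cat"
[0,2] S  >  k=1
[2,3] (S/(N\NP))\S  lex  "dog"
[0,3] S/(N\NP)  <  k=2
[3,4] N\NP  lex  "in"
[0,4] S  >  k=3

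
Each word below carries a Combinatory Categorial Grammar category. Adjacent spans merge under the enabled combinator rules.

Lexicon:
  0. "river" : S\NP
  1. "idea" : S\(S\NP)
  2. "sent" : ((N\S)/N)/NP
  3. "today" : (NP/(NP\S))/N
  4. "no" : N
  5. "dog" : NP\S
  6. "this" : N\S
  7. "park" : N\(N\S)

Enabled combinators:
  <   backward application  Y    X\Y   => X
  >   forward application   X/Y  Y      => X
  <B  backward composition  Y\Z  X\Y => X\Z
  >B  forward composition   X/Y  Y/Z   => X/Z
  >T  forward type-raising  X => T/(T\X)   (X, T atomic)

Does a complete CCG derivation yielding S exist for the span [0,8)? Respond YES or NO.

NO

S\NP S\(S\NP) ((N\S)/N)/NP (NP/(NP\S))/N N NP\S N\S N\(N\S)
CKY chart[0,8] = {N, N/(N\N), NP/(NP\N), PP/(PP\N), S/(S\N)}; S ∉ chart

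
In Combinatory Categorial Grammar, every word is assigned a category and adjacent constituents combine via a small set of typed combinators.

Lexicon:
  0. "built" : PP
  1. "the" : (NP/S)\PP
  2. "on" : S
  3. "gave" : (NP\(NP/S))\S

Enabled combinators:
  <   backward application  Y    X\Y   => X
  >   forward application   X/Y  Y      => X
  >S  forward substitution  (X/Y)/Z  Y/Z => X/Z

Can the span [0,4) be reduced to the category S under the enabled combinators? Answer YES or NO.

PP (NP/S)\PP S (NP\(NP/S))\S
CKY chart[0,4] = {NP}; S ∉ chart

NO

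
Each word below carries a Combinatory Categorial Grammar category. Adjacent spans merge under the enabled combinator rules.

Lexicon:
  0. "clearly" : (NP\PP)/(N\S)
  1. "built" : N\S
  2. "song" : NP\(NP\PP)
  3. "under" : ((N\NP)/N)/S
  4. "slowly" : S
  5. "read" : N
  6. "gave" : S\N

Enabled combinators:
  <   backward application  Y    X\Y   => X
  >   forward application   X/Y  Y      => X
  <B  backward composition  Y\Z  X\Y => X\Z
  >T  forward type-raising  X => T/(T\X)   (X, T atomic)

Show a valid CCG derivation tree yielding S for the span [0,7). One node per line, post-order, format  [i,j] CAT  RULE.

[0,7] S   <
  [0,3] NP   <
    [0,2] NP\PP   >
      [0,1] "clearly" : (NP\PP)/(N\S)
      [1,2] "built" : N\S
    [2,3] "song" : NP\(NP\PP)
  [3,7] S\NP   <B
    [3,6] N\NP   >
      [3,5] (N\NP)/N   >
        [3,4] "under" : ((N\NP)/N)/S
        [4,5] "slowly" : S
      [5,6] "read" : N
    [6,7] "gave" : S\N

[0,1] (NP\PP)/(N\S)  lex  "clearly"
[1,2] N\S  lex  "built"
[0,2] NP\PP  >  k=1
[2,3] NP\(NP\PP)  lex  "song"
[0,3] NP  <  k=2
[3,4] ((N\NP)/N)/S  lex  "under"
[4,5] S  lex  "slowly"
[3,5] (N\NP)/N  >  k=4
[5,6] N  lex  "read"
[3,6] N\NP  >  k=5
[6,7] S\N  lex  "gave"
[3,7] S\NP  <B  k=6
[0,7] S  <  k=3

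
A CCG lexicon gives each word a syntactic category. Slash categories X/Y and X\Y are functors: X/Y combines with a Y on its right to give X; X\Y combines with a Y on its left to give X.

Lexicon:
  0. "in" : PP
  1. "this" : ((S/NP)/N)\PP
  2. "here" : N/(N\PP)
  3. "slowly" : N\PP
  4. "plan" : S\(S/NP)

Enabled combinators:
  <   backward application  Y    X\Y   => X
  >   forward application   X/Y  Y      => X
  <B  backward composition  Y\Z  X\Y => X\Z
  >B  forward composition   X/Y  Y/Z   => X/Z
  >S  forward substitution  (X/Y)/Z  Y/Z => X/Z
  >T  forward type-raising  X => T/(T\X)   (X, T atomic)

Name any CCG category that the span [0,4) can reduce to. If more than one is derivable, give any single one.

S/NP

[0,5] S   <
  [0,4] S/NP   >
    [0,2] (S/NP)/N   <
      [0,1] "in" : PP
      [1,2] "this" : ((S/NP)/N)\PP
    [2,4] N   >
      [2,3] "here" : N/(N\PP)
      [3,4] "slowly" : N\PP
  [4,5] "plan" : S\(S/NP)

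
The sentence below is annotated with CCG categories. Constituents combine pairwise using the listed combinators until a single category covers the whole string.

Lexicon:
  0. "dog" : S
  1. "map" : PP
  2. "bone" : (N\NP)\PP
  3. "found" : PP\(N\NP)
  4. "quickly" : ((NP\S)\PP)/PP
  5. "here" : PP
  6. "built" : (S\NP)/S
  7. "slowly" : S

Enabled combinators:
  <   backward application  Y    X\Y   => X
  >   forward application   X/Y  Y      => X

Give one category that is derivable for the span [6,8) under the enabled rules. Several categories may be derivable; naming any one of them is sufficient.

[0,8] S   <
  [0,6] NP   <
    [0,1] "dog" : S
    [1,6] NP\S   <
      [1,4] PP   <
        [1,3] N\NP   <
          [1,2] "map" : PP
          [2,3] "bone" : (N\NP)\PP
        [3,4] "found" : PP\(N\NP)
      [4,6] (NP\S)\PP   >
        [4,5] "quickly" : ((NP\S)\PP)/PP
        [5,6] "here" : PP
  [6,8] S\NP   >
    [6,7] "built" : (S\NP)/S
    [7,8] "slowly" : S

S\NP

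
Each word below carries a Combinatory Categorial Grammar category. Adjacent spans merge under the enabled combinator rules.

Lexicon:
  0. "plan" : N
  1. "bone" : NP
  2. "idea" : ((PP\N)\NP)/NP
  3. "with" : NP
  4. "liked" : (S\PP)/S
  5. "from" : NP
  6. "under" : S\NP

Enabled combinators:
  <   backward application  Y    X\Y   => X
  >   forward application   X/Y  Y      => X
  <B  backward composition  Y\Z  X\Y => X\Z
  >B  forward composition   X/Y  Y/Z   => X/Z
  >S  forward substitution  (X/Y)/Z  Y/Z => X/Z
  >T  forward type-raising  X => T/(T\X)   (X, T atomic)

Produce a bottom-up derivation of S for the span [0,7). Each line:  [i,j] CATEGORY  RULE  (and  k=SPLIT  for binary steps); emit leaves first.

[0,1] N  lex  "plan"
[1,2] NP  lex  "bone"
[2,3] ((PP\N)\NP)/NP  lex  "idea"
[3,4] NP  lex  "with"
[2,4] (PP\N)\NP  >  k=3
[1,4] PP\N  <  k=2
[0,4] PP  <  k=1
[4,5] (S\PP)/S  lex  "liked"
[5,6] NP  lex  "from"
[6,7] S\NP  lex  "under"
[5,7] S  <  k=6
[4,7] S\PP  >  k=5
[0,7] S  <  k=4

[0,7] S   <
  [0,4] PP   <
    [0,1] "plan" : N
    [1,4] PP\N   <
      [1,2] "bone" : NP
      [2,4] (PP\N)\NP   >
        [2,3] "idea" : ((PP\N)\NP)/NP
        [3,4] "with" : NP
  [4,7] S\PP   >
    [4,5] "liked" : (S\PP)/S
    [5,7] S   <
      [5,6] "from" : NP
      [6,7] "under" : S\NP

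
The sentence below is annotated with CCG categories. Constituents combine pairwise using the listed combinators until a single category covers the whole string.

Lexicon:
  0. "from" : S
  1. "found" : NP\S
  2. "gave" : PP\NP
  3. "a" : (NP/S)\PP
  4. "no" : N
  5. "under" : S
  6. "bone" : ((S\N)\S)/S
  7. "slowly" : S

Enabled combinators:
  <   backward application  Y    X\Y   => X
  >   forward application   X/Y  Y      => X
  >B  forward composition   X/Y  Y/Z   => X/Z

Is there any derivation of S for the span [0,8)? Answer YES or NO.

S NP\S PP\NP (NP/S)\PP N S ((S\N)\S)/S S
CKY chart[0,8] = {NP}; S ∉ chart

NO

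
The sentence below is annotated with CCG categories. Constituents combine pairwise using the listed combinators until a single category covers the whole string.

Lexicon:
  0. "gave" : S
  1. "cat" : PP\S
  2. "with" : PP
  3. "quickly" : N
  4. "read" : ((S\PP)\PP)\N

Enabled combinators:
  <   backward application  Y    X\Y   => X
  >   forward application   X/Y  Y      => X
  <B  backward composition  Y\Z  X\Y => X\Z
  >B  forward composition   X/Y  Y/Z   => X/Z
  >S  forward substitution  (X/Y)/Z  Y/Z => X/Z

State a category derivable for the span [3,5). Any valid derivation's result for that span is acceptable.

(S\PP)\PP

[0,5] S   <
  [0,2] PP   <
    [0,1] "gave" : S
    [1,2] "cat" : PP\S
  [2,5] S\PP   <
    [2,3] "with" : PP
    [3,5] (S\PP)\PP   <
      [3,4] "quickly" : N
      [4,5] "read" : ((S\PP)\PP)\N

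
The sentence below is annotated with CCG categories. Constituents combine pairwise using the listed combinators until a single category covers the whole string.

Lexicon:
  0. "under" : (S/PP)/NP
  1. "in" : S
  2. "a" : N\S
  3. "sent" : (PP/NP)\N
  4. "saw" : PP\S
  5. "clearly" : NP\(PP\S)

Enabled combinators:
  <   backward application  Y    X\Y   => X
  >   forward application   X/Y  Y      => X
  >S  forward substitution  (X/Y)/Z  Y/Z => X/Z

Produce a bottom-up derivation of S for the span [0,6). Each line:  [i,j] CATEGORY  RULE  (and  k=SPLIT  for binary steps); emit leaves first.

[0,6] S   >
  [0,4] S/NP   >S
    [0,1] "under" : (S/PP)/NP
    [1,4] PP/NP   <
      [1,3] N   <
        [1,2] "in" : S
        [2,3] "a" : N\S
      [3,4] "sent" : (PP/NP)\N
  [4,6] NP   <
    [4,5] "saw" : PP\S
    [5,6] "clearly" : NP\(PP\S)

[0,1] (S/PP)/NP  lex  "under"
[1,2] S  lex  "in"
[2,3] N\S  lex  "a"
[1,3] N  <  k=2
[3,4] (PP/NP)\N  lex  "sent"
[1,4] PP/NP  <  k=3
[0,4] S/NP  >S  k=1
[4,5] PP\S  lex  "saw"
[5,6] NP\(PP\S)  lex  "clearly"
[4,6] NP  <  k=5
[0,6] S  >  k=4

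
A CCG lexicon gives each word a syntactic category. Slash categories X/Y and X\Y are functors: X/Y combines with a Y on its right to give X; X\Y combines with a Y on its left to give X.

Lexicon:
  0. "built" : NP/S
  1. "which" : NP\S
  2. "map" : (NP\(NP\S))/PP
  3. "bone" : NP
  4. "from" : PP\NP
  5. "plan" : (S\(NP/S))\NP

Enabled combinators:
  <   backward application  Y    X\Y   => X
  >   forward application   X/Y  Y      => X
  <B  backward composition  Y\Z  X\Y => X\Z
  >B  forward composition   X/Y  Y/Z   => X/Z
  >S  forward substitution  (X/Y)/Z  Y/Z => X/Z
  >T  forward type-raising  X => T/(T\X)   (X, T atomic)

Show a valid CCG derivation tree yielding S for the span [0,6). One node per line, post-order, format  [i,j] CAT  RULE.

[0,1] NP/S  lex  "built"
[1,2] NP\S  lex  "which"
[2,3] (NP\(NP\S))/PP  lex  "map"
[3,4] NP  lex  "bone"
[3,4] PP/(PP\NP)  >T
[4,5] PP\NP  lex  "from"
[3,5] PP  >  k=4
[2,5] NP\(NP\S)  >  k=3
[1,5] NP  <  k=2
[5,6] (S\(NP/S))\NP  lex  "plan"
[1,6] S\(NP/S)  <  k=5
[0,6] S  <  k=1

[0,6] S   <
  [0,1] "built" : NP/S
  [1,6] S\(NP/S)   <
    [1,5] NP   <
      [1,2] "which" : NP\S
      [2,5] NP\(NP\S)   >
        [2,3] "map" : (NP\(NP\S))/PP
        [3,5] PP   >
          [3,4] PP/(PP\NP)   >T
            [3,4] "bone" : NP
          [4,5] "from" : PP\NP
    [5,6] "plan" : (S\(NP/S))\NP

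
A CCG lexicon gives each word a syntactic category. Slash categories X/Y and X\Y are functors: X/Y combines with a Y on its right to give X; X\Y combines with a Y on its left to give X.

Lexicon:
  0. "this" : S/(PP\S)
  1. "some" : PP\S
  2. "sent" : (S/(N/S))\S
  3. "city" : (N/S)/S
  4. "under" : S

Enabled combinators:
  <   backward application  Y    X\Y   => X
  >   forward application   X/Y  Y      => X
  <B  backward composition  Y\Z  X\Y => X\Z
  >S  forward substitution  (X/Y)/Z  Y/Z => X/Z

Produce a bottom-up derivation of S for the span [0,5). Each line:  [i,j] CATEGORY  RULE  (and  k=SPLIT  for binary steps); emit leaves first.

[0,1] S/(PP\S)  lex  "this"
[1,2] PP\S  lex  "some"
[0,2] S  >  k=1
[2,3] (S/(N/S))\S  lex  "sent"
[0,3] S/(N/S)  <  k=2
[3,4] (N/S)/S  lex  "city"
[4,5] S  lex  "under"
[3,5] N/S  >  k=4
[0,5] S  >  k=3

[0,5] S   >
  [0,3] S/(N/S)   <
    [0,2] S   >
      [0,1] "this" : S/(PP\S)
      [1,2] "some" : PP\S
    [2,3] "sent" : (S/(N/S))\S
  [3,5] N/S   >
    [3,4] "city" : (N/S)/S
    [4,5] "under" : S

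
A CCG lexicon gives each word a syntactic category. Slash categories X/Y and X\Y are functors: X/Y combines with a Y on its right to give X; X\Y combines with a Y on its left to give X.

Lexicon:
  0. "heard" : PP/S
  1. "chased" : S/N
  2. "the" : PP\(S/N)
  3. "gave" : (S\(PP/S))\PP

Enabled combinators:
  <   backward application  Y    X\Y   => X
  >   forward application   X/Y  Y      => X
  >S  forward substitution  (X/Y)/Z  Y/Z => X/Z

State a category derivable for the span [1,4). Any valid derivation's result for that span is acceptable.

[0,4] S   <
  [0,1] "heard" : PP/S
  [1,4] S\(PP/S)   <
    [1,3] PP   <
      [1,2] "chased" : S/N
      [2,3] "the" : PP\(S/N)
    [3,4] "gave" : (S\(PP/S))\PP

S\(PP/S)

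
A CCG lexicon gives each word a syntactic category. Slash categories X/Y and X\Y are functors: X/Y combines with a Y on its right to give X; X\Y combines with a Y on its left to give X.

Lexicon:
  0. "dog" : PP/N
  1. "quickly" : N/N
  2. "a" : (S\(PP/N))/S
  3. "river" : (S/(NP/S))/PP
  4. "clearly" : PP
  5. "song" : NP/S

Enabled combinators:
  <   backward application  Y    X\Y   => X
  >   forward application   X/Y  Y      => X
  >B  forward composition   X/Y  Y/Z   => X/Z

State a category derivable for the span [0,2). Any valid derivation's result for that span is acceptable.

PP/N

[0,6] S   <
  [0,2] PP/N   >B
    [0,1] "dog" : PP/N
    [1,2] "quickly" : N/N
  [2,6] S\(PP/N)   >
    [2,3] "a" : (S\(PP/N))/S
    [3,6] S   >
      [3,5] S/(NP/S)   >
        [3,4] "river" : (S/(NP/S))/PP
        [4,5] "clearly" : PP
      [5,6] "song" : NP/S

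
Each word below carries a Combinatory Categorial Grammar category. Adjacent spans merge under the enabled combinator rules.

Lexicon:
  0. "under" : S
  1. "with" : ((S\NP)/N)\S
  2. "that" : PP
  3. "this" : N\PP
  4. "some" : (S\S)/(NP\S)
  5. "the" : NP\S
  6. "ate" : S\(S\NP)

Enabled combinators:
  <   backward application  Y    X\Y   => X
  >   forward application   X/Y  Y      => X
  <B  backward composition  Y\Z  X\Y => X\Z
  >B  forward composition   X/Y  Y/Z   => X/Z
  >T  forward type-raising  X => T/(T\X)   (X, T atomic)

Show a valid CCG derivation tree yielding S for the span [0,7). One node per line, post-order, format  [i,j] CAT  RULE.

[0,7] S   <
  [0,6] S\NP   <B
    [0,4] S\NP   >
      [0,2] (S\NP)/N   <
        [0,1] "under" : S
        [1,2] "with" : ((S\NP)/N)\S
      [2,4] N   <
        [2,3] "that" : PP
        [3,4] "this" : N\PP
    [4,6] S\S   >
      [4,5] "some" : (S\S)/(NP\S)
      [5,6] "the" : NP\S
  [6,7] "ate" : S\(S\NP)

[0,1] S  lex  "under"
[1,2] ((S\NP)/N)\S  lex  "with"
[0,2] (S\NP)/N  <  k=1
[2,3] PP  lex  "that"
[3,4] N\PP  lex  "this"
[2,4] N  <  k=3
[0,4] S\NP  >  k=2
[4,5] (S\S)/(NP\S)  lex  "some"
[5,6] NP\S  lex  "the"
[4,6] S\S  >  k=5
[0,6] S\NP  <B  k=4
[6,7] S\(S\NP)  lex  "ate"
[0,7] S  <  k=6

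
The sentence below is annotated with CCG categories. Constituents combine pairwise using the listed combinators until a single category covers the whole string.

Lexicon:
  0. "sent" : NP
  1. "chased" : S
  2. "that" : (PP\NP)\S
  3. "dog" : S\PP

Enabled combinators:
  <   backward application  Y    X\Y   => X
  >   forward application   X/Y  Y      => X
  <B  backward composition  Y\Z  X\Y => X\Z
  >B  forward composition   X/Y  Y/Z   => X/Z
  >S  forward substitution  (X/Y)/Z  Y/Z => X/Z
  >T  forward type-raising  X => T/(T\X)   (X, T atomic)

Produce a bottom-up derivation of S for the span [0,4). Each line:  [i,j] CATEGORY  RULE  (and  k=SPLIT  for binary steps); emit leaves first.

[0,1] NP  lex  "sent"
[1,2] S  lex  "chased"
[2,3] (PP\NP)\S  lex  "that"
[1,3] PP\NP  <  k=2
[0,3] PP  <  k=1
[3,4] S\PP  lex  "dog"
[0,4] S  <  k=3

[0,4] S   <
  [0,3] PP   <
    [0,1] "sent" : NP
    [1,3] PP\NP   <
      [1,2] "chased" : S
      [2,3] "that" : (PP\NP)\S
  [3,4] "dog" : S\PP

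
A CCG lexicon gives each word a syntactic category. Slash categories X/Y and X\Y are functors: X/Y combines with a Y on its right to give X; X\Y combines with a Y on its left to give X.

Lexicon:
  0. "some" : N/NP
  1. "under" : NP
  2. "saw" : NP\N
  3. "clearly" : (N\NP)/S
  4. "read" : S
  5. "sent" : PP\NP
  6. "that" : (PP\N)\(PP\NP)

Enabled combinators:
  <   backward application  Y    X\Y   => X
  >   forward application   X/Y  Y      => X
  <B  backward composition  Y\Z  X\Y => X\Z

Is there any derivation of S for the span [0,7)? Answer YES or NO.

NO

N/NP NP NP\N (N\NP)/S S PP\NP (PP\N)\(PP\NP)
CKY chart[0,7] = {PP}; S ∉ chart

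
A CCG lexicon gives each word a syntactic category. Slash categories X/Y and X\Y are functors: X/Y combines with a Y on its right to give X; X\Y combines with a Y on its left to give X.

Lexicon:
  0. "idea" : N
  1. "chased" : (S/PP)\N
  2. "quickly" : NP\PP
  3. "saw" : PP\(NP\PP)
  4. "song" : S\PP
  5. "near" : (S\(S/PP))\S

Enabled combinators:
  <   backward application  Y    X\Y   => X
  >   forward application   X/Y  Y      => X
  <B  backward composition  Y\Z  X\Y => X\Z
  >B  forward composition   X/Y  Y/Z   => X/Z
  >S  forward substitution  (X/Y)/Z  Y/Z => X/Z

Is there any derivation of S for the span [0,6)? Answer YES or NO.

YES

[0,6] S   <
  [0,2] S/PP   <
    [0,1] "idea" : N
    [1,2] "chased" : (S/PP)\N
  [2,6] S\(S/PP)   <
    [2,5] S   <
      [2,4] PP   <
        [2,3] "quickly" : NP\PP
        [3,4] "saw" : PP\(NP\PP)
      [4,5] "song" : S\PP
    [5,6] "near" : (S\(S/PP))\S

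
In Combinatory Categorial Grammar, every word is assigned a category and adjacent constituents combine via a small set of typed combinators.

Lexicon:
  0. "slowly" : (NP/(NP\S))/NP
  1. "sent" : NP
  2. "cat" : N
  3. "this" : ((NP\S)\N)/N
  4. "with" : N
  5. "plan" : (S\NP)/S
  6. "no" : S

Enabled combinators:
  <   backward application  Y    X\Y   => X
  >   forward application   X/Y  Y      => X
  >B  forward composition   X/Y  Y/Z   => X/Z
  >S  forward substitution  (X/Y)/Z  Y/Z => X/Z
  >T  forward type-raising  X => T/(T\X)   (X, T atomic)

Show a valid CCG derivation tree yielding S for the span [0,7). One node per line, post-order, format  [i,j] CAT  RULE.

[0,7] S   <
  [0,5] NP   >
    [0,2] NP/(NP\S)   >
      [0,1] "slowly" : (NP/(NP\S))/NP
      [1,2] "sent" : NP
    [2,5] NP\S   <
      [2,3] "cat" : N
      [3,5] (NP\S)\N   >
        [3,4] "this" : ((NP\S)\N)/N
        [4,5] "with" : N
  [5,7] S\NP   >
    [5,6] "plan" : (S\NP)/S
    [6,7] "no" : S

[0,1] (NP/(NP\S))/NP  lex  "slowly"
[1,2] NP  lex  "sent"
[0,2] NP/(NP\S)  >  k=1
[2,3] N  lex  "cat"
[3,4] ((NP\S)\N)/N  lex  "this"
[4,5] N  lex  "with"
[3,5] (NP\S)\N  >  k=4
[2,5] NP\S  <  k=3
[0,5] NP  >  k=2
[5,6] (S\NP)/S  lex  "plan"
[6,7] S  lex  "no"
[5,7] S\NP  >  k=6
[0,7] S  <  k=5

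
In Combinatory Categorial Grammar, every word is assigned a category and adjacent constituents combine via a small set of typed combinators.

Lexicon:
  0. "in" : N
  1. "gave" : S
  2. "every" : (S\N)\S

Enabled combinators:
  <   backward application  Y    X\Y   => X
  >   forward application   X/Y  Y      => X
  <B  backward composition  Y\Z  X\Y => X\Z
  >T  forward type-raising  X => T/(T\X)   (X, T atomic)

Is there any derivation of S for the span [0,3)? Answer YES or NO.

YES

[0,3] S   <
  [0,1] "in" : N
  [1,3] S\N   <
    [1,2] "gave" : S
    [2,3] "every" : (S\N)\S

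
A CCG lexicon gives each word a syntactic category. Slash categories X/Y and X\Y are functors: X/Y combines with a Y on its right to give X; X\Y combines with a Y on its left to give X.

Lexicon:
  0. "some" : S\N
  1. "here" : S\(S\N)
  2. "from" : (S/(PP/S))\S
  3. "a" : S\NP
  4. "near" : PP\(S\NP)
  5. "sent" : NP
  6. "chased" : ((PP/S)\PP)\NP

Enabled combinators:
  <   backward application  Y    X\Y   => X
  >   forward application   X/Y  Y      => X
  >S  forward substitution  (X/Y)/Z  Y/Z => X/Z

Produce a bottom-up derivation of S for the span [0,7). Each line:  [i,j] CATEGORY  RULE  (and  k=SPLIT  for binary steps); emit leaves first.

[0,1] S\N  lex  "some"
[1,2] S\(S\N)  lex  "here"
[0,2] S  <  k=1
[2,3] (S/(PP/S))\S  lex  "from"
[0,3] S/(PP/S)  <  k=2
[3,4] S\NP  lex  "a"
[4,5] PP\(S\NP)  lex  "near"
[3,5] PP  <  k=4
[5,6] NP  lex  "sent"
[6,7] ((PP/S)\PP)\NP  lex  "chased"
[5,7] (PP/S)\PP  <  k=6
[3,7] PP/S  <  k=5
[0,7] S  >  k=3

[0,7] S   >
  [0,3] S/(PP/S)   <
    [0,2] S   <
      [0,1] "some" : S\N
      [1,2] "here" : S\(S\N)
    [2,3] "from" : (S/(PP/S))\S
  [3,7] PP/S   <
    [3,5] PP   <
      [3,4] "a" : S\NP
      [4,5] "near" : PP\(S\NP)
    [5,7] (PP/S)\PP   <
      [5,6] "sent" : NP
      [6,7] "chased" : ((PP/S)\PP)\NP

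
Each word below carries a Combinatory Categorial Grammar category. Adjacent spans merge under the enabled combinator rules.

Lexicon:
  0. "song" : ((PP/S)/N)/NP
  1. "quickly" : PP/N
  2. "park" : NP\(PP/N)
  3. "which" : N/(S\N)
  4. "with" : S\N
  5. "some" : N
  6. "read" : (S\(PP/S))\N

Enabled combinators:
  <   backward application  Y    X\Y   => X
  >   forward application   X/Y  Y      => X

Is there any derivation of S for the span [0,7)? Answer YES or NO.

[0,7] S   <
  [0,5] PP/S   >
    [0,3] (PP/S)/N   >
      [0,1] "song" : ((PP/S)/N)/NP
      [1,3] NP   <
        [1,2] "quickly" : PP/N
        [2,3] "park" : NP\(PP/N)
    [3,5] N   >
      [3,4] "which" : N/(S\N)
      [4,5] "with" : S\N
  [5,7] S\(PP/S)   <
    [5,6] "some" : N
    [6,7] "read" : (S\(PP/S))\N

YES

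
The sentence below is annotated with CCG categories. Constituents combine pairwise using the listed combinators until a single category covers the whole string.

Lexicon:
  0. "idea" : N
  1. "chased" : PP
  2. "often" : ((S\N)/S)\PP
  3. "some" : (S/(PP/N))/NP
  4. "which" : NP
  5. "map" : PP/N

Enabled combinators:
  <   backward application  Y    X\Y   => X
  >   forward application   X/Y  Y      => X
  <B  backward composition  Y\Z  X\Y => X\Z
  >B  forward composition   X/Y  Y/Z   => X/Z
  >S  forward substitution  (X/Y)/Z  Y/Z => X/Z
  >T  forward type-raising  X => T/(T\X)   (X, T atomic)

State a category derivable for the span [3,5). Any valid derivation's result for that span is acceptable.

S/(PP/N)

[0,6] S   >
  [0,1] S/(S\N)   >T
    [0,1] "idea" : N
  [1,6] S\N   >
    [1,3] (S\N)/S   <
      [1,2] "chased" : PP
      [2,3] "often" : ((S\N)/S)\PP
    [3,6] S   >
      [3,5] S/(PP/N)   >
        [3,4] "some" : (S/(PP/N))/NP
        [4,5] "which" : NP
      [5,6] "map" : PP/N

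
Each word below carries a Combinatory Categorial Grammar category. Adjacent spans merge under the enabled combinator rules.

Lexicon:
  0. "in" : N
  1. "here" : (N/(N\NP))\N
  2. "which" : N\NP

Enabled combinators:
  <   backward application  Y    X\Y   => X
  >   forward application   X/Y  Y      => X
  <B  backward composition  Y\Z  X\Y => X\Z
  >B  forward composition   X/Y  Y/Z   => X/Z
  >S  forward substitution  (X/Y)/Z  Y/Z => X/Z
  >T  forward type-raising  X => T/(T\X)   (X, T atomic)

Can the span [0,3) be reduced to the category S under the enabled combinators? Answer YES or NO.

NO

N (N/(N\NP))\N N\NP
CKY chart[0,3] = {N, N/(N\N), NP/(NP\N), PP/(PP\N), S/(S\N)}; S ∉ chart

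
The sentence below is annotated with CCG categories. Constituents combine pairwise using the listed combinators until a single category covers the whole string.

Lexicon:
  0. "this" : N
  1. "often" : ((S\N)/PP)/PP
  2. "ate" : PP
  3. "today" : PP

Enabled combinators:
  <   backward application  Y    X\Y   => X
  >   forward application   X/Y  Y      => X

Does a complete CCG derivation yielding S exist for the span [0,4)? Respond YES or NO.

[0,4] S   <
  [0,1] "this" : N
  [1,4] S\N   >
    [1,3] (S\N)/PP   >
      [1,2] "often" : ((S\N)/PP)/PP
      [2,3] "ate" : PP
    [3,4] "today" : PP

YES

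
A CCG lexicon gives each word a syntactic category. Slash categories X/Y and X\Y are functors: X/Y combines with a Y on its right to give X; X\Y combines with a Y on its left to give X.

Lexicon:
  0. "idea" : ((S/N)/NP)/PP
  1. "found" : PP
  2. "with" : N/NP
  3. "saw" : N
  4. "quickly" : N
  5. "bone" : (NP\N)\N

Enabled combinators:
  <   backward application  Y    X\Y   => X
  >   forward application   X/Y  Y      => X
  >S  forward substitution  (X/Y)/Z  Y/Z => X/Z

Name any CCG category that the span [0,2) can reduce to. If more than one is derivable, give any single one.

[0,6] S   >
  [0,3] S/NP   >S
    [0,2] (S/N)/NP   >
      [0,1] "idea" : ((S/N)/NP)/PP
      [1,2] "found" : PP
    [2,3] "with" : N/NP
  [3,6] NP   <
    [3,4] "saw" : N
    [4,6] NP\N   <
      [4,5] "quickly" : N
      [5,6] "bone" : (NP\N)\N

(S/N)/NP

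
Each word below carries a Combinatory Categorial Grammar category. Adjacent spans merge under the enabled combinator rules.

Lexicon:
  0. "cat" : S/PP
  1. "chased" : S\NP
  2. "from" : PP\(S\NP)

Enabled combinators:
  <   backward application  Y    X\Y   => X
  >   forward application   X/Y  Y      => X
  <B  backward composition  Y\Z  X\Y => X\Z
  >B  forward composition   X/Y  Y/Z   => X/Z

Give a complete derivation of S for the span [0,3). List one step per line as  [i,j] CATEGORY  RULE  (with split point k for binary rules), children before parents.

[0,3] S   >
  [0,1] "cat" : S/PP
  [1,3] PP   <
    [1,2] "chased" : S\NP
    [2,3] "from" : PP\(S\NP)

[0,1] S/PP  lex  "cat"
[1,2] S\NP  lex  "chased"
[2,3] PP\(S\NP)  lex  "from"
[1,3] PP  <  k=2
[0,3] S  >  k=1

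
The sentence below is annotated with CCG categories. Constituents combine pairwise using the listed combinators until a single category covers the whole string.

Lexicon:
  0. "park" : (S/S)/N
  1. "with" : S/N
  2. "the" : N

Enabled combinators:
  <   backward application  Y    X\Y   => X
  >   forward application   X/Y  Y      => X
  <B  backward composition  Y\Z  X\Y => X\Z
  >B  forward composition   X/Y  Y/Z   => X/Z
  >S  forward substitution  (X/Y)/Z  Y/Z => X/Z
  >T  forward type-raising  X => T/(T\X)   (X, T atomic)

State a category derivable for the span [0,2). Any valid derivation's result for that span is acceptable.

[0,3] S   >
  [0,2] S/N   >S
    [0,1] "park" : (S/S)/N
    [1,2] "with" : S/N
  [2,3] "the" : N

S/N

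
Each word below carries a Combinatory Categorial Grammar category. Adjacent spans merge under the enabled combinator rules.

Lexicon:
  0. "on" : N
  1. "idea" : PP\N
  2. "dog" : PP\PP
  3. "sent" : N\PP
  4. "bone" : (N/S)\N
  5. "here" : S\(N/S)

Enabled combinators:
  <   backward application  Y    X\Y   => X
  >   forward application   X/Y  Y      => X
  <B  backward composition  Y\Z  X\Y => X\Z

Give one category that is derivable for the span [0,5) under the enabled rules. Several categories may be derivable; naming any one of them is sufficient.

[0,6] S   <
  [0,5] N/S   <
    [0,4] N   <
      [0,2] PP   <
        [0,1] "on" : N
        [1,2] "idea" : PP\N
      [2,4] N\PP   <B
        [2,3] "dog" : PP\PP
        [3,4] "sent" : N\PP
    [4,5] "bone" : (N/S)\N
  [5,6] "here" : S\(N/S)

N/S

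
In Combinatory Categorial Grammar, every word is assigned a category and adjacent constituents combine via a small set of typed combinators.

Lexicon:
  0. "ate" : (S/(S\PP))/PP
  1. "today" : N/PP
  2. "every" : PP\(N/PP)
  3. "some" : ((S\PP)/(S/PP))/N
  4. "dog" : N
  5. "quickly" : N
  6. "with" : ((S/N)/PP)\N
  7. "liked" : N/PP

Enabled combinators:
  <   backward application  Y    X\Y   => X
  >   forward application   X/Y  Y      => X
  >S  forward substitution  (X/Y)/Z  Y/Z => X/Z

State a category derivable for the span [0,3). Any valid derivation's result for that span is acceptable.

[0,8] S   >
  [0,3] S/(S\PP)   >
    [0,1] "ate" : (S/(S\PP))/PP
    [1,3] PP   <
      [1,2] "today" : N/PP
      [2,3] "every" : PP\(N/PP)
  [3,8] S\PP   >
    [3,5] (S\PP)/(S/PP)   >
      [3,4] "some" : ((S\PP)/(S/PP))/N
      [4,5] "dog" : N
    [5,8] S/PP   >S
      [5,7] (S/N)/PP   <
        [5,6] "quickly" : N
        [6,7] "with" : ((S/N)/PP)\N
      [7,8] "liked" : N/PP

S/(S\PP)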